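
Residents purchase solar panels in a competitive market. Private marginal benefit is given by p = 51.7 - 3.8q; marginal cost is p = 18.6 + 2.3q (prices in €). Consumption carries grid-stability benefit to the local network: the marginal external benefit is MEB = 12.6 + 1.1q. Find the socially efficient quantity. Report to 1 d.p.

Social marginal benefit = demand + MEB = 64.3 - 2.7q.
Set SMB = MC: 64.3 - 2.7q = 18.6 + 2.3q → q* = 9.1400.

q* = 9.1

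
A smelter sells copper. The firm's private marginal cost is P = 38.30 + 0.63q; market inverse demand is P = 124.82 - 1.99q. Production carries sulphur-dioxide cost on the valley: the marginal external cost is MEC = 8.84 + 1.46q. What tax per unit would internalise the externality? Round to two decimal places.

Social marginal cost = private MC + MEC = 47.14 + 2.09q.
Set SMC = demand: 47.14 + 2.09q = 124.82 - 1.99q → q* = 19.0392.
The Pigouvian tax equals MEC at q*: 8.84 + 1.46×19.0392 = 36.6372.

tax = 36.64 per unit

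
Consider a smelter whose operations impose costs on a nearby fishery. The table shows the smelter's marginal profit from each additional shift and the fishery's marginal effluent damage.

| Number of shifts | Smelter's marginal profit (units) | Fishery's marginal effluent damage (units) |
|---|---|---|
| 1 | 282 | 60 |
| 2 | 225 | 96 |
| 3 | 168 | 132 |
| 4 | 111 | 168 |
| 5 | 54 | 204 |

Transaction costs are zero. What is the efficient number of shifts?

3

Bargaining reaches the level where marginal profit last exceeds marginal effluent damage.
That holds through level 3 (168 ≥ 132) but not at 4 (111 < 168).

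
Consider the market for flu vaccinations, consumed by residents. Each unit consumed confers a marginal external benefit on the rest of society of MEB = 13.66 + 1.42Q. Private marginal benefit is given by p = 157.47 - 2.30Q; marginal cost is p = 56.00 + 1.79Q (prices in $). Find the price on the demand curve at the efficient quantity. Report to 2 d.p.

Social marginal benefit = demand + MEB = 171.13 - 0.88Q.
Set SMB = MC: 171.13 - 0.88Q = 56.00 + 1.79Q → Q* = 43.1199.
Consumer price on the demand curve at Q*: 157.47 − 2.30×43.1199 = 58.2942.

P = $58.29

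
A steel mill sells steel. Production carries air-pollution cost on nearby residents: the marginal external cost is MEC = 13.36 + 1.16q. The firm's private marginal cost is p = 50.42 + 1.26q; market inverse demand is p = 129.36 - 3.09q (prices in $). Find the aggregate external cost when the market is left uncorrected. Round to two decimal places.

$433.45

Market equilibrium (private): 50.42 + 1.26q = 129.36 - 3.09q → q_m = 18.1471.
Total external cost = ∫₀^{q_m} (13.36 + 1.16q) dq = 13.36×18.1471 + ½×1.16×18.1471² = 433.4493.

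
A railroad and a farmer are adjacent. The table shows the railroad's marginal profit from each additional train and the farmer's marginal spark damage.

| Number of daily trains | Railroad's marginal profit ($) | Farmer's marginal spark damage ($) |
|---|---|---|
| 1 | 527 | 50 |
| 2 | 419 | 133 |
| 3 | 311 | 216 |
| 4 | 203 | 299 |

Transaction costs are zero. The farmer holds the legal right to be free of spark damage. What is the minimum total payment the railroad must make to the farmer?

Efficient level: marginal profit ≥ marginal spark damage through level 3, so k* = 3.
With the farmer holding the right, the railroad must at least compensate total damage at k*: 50 + 133 + 216 = 399.

$399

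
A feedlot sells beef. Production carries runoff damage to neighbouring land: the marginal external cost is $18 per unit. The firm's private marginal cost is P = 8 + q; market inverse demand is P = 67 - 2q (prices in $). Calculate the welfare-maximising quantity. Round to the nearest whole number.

Social marginal cost = private MC + MEC = 26 + q.
Set SMC = demand: 26 + q = 67 - 2q → q* = 13.6667.

q* = 14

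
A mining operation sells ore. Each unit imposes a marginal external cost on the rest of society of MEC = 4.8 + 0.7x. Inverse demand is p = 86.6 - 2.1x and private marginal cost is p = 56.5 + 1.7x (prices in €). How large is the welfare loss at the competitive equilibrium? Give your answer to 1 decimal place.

Market equilibrium (private): 56.5 + 1.7x = 86.6 - 2.1x → x_m = 7.9211.
Social marginal cost = private MC + MEC = 61.3 + 2.4x.
Set SMC = demand: 61.3 + 2.4x = 86.6 - 2.1x → x* = 5.6222.
Height of the DWL triangle at x_m is SMC(x_m) − demand(x_m) = MEC(x_m) = 10.3447.
DWL = ½ × 2.2989 × 10.3447 = 11.8907.

DWL = €11.9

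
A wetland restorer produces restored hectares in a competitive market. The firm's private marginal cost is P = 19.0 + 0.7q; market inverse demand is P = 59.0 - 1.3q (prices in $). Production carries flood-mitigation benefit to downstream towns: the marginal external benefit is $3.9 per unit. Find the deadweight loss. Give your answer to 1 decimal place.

DWL = $3.8

Market equilibrium (private): 19.0 + 0.7q = 59.0 - 1.3q → q_m = 20.0000.
Social marginal cost = private MC − MEB = 15.1 + 0.7q.
Set SMC = demand: 15.1 + 0.7q = 59.0 - 1.3q → q* = 21.9500.
Between q* and q_m the wedge demand − SMC runs linearly from 0 to MEB(q_m), so the loss is a triangle.
DWL = ½ × 1.9500 × 3.9000 = 3.8025.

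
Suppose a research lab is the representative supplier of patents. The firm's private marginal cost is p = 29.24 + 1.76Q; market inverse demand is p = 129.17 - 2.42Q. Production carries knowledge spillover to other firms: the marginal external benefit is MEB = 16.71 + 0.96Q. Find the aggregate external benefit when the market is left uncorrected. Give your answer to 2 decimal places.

673.82

Market equilibrium (private): 29.24 + 1.76Q = 129.17 - 2.42Q → Q_m = 23.9067.
Total external benefit = ∫₀^{Q_m} (16.71 + 0.96Q) dQ = 16.71×23.9067 + ½×0.96×23.9067² = 673.8155.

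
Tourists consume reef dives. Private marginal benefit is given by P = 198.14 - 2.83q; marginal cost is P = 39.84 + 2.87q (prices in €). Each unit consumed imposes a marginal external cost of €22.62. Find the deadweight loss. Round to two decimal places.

DWL = €44.88

Market equilibrium (private): 39.84 + 2.87q = 198.14 - 2.83q → q_m = 27.7719.
Social marginal benefit = demand − MEC = 175.52 - 2.83q.
Set SMB = MC: 175.52 - 2.83q = 39.84 + 2.87q → q* = 23.8035.
The welfare-loss triangle has base |q_m − q*| and height MEC(q_m) (the vertical gap between SMB and MC is zero at q* and MEC at q_m).
DWL = ½ × 3.9684 × 22.6200 = 44.8826.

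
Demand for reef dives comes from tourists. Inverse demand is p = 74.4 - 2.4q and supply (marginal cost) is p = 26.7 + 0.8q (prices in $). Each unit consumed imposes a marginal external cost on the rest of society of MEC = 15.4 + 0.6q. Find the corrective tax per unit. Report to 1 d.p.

tax = $20.5 per unit

Social marginal benefit = demand − MEC = 59.0 - 3.0q.
Set SMB = MC: 59.0 - 3.0q = 26.7 + 0.8q → q* = 8.5000.
The Pigouvian tax equals MEC at q*: 15.4 + 0.6×8.5000 = 20.5000.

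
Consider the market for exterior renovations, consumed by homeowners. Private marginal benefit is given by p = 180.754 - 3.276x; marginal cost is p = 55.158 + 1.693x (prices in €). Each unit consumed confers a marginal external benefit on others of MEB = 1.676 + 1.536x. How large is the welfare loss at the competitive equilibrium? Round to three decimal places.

DWL = €238.892

Market equilibrium (private): 55.158 + 1.693x = 180.754 - 3.276x → x_m = 25.2759.
Social marginal benefit = demand + MEB = 182.430 - 1.740x.
Set SMB = MC: 182.430 - 1.740x = 55.158 + 1.693x → x* = 37.0731.
Height of the DWL triangle at x_m is SMB(x_m) − MC(x_m) = MEB(x_m) = 40.4998.
DWL = ½ × 11.7972 × 40.4998 = 238.8921.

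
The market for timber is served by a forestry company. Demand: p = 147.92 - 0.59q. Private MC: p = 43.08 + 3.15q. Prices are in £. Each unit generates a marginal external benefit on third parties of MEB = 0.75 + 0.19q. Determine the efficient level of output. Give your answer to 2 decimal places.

Social marginal cost = private MC − MEB = 42.33 + 2.96q.
Set SMC = demand: 42.33 + 2.96q = 147.92 - 0.59q → q* = 29.7437.

q* = 29.74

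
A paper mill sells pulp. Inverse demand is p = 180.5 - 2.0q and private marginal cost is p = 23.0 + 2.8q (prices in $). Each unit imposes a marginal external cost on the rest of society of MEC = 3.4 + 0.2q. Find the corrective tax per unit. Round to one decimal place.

Social marginal cost = private MC + MEC = 26.4 + 3.0q.
Set SMC = demand: 26.4 + 3.0q = 180.5 - 2.0q → q* = 30.8200.
The Pigouvian tax equals MEC at q*: 3.4 + 0.2×30.8200 = 9.5640.

tax = $9.6 per unit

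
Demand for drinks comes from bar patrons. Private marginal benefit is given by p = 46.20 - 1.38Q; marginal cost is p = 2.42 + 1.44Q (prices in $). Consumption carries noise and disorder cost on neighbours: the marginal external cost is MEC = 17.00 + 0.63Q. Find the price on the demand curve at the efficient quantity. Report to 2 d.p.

P = $35.49

Social marginal benefit = demand − MEC = 29.20 - 2.01Q.
Set SMB = MC: 29.20 - 2.01Q = 2.42 + 1.44Q → Q* = 7.7623.
Consumer price on the demand curve at Q*: 46.20 − 1.38×7.7623 = 35.4880.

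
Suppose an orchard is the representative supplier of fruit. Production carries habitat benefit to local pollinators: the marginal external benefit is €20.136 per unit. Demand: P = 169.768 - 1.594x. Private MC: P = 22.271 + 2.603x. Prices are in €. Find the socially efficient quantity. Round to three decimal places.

Social marginal cost = private MC − MEB = 2.135 + 2.603x.
Set SMC = demand: 2.135 + 2.603x = 169.768 - 1.594x → x* = 39.9411.

x* = 39.941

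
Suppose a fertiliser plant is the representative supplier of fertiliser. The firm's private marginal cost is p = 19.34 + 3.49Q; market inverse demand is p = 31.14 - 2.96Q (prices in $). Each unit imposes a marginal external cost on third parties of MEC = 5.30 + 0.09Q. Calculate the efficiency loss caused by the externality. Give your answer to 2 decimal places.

Market equilibrium (private): 19.34 + 3.49Q = 31.14 - 2.96Q → Q_m = 1.8295.
Social marginal cost = private MC + MEC = 24.64 + 3.58Q.
Set SMC = demand: 24.64 + 3.58Q = 31.14 - 2.96Q → Q* = 0.9939.
The welfare-loss triangle has base |Q_m − Q*| and height MEC(Q_m) (the vertical gap between SMC and demand is zero at Q* and MEC at Q_m).
DWL = ½ × 0.8356 × 5.4647 = 2.2832.

DWL = $2.28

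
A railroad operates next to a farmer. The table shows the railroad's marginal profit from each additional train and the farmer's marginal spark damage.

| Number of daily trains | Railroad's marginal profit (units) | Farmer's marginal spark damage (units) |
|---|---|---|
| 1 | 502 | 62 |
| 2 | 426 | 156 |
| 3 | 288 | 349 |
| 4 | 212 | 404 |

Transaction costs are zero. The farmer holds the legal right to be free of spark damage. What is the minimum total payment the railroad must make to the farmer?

218

Efficient level: marginal profit ≥ marginal spark damage through level 2, so k* = 2.
With the farmer holding the right, the railroad must at least compensate total damage at k*: 62 + 156 = 218.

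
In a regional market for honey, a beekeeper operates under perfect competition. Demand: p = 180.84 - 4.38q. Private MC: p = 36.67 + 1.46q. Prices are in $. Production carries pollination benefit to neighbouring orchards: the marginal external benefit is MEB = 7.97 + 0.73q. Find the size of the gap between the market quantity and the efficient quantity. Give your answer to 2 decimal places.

Market equilibrium (private): 36.67 + 1.46q = 180.84 - 4.38q → q_m = 24.6866.
Social marginal cost = private MC − MEB = 28.70 + 0.73q.
Set SMC = demand: 28.70 + 0.73q = 180.84 - 4.38q → q* = 29.7730.
Gap = |24.6866 − 29.7730| = 5.0864.

5.09 units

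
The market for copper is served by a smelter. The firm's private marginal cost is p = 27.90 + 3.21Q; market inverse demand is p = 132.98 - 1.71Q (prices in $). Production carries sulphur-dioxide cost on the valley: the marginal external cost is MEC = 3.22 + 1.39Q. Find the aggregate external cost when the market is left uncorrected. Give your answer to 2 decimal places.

Market equilibrium (private): 27.90 + 3.21Q = 132.98 - 1.71Q → Q_m = 21.3577.
Total external cost = ∫₀^{Q_m} (3.22 + 1.39Q) dQ = 3.22×21.3577 + ½×1.39×21.3577² = 385.7970.

$385.80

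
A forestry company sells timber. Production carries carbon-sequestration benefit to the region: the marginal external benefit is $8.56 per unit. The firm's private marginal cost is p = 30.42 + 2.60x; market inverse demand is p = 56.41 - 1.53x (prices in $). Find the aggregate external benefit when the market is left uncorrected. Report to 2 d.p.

Market equilibrium (private): 30.42 + 2.60x = 56.41 - 1.53x → x_m = 6.2930.
Total external benefit = MEB × x_m = 8.56 × 6.2930 = 53.8681.

$53.87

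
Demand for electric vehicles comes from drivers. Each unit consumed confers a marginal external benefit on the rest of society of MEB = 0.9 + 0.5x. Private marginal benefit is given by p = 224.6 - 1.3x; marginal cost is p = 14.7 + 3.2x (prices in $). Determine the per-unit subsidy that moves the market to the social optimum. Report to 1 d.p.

subsidy = $27.3 per unit

Social marginal benefit = demand + MEB = 225.5 - 0.8x.
Set SMB = MC: 225.5 - 0.8x = 14.7 + 3.2x → x* = 52.7000.
The Pigouvian subsidy equals MEB at x*: 0.9 + 0.5×52.7000 = 27.2500.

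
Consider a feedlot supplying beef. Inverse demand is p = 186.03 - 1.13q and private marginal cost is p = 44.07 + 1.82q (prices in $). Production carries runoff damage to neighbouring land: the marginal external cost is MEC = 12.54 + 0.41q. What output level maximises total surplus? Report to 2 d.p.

Social marginal cost = private MC + MEC = 56.61 + 2.23q.
Set SMC = demand: 56.61 + 2.23q = 186.03 - 1.13q → q* = 38.5179.

q* = 38.52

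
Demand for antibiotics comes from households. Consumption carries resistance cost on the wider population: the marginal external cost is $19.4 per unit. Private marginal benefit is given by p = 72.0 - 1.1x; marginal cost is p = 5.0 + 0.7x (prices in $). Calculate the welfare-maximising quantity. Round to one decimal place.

x* = 26.4

Social marginal benefit = demand − MEC = 52.6 - 1.1x.
Set SMB = MC: 52.6 - 1.1x = 5.0 + 0.7x → x* = 26.4444.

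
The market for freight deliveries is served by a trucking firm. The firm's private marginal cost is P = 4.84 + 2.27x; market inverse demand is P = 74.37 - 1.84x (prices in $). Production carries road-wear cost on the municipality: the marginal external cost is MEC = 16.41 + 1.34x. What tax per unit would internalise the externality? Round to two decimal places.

tax = $29.47 per unit

Social marginal cost = private MC + MEC = 21.25 + 3.61x.
Set SMC = demand: 21.25 + 3.61x = 74.37 - 1.84x → x* = 9.7468.
The Pigouvian tax equals MEC at x*: 16.41 + 1.34×9.7468 = 29.4707.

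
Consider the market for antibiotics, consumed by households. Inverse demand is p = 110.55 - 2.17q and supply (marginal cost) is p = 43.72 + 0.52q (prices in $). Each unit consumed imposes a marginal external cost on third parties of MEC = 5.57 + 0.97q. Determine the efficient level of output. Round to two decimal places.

q* = 16.74

Social marginal benefit = demand − MEC = 104.98 - 3.14q.
Set SMB = MC: 104.98 - 3.14q = 43.72 + 0.52q → q* = 16.7377.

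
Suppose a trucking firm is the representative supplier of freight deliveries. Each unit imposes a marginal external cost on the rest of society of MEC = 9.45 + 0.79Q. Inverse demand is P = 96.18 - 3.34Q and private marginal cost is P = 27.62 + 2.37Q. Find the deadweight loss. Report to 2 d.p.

Market equilibrium (private): 27.62 + 2.37Q = 96.18 - 3.34Q → Q_m = 12.0070.
Social marginal cost = private MC + MEC = 37.07 + 3.16Q.
Set SMC = demand: 37.07 + 3.16Q = 96.18 - 3.34Q → Q* = 9.0938.
The welfare-loss triangle has base |Q_m − Q*| and height MEC(Q_m) (the vertical gap between SMC and demand is zero at Q* and MEC at Q_m).
DWL = ½ × 2.9132 × 18.9355 = 27.5814.

DWL = 27.58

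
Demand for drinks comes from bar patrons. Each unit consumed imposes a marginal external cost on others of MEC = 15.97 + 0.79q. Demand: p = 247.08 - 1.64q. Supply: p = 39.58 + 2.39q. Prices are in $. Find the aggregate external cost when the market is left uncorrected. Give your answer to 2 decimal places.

Market equilibrium (private): 39.58 + 2.39q = 247.08 - 1.64q → q_m = 51.4888.
Total external cost = ∫₀^{q_m} (15.97 + 0.79q) dq = 15.97×51.4888 + ½×0.79×51.4888² = 1869.4593.

$1869.46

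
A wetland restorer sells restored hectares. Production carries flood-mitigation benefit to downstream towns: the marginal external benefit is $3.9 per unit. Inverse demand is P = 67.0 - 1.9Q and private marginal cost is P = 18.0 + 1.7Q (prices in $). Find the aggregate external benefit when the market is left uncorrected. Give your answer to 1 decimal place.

Market equilibrium (private): 18.0 + 1.7Q = 67.0 - 1.9Q → Q_m = 13.6111.
Total external benefit = MEB × Q_m = 3.9 × 13.6111 = 53.0833.

$53.1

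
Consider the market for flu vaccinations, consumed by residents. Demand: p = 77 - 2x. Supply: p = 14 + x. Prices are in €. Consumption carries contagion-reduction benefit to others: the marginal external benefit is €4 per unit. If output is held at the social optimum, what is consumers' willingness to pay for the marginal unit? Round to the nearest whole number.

Social marginal benefit = demand + MEB = 81 - 2x.
Set SMB = MC: 81 - 2x = 14 + x → x* = 22.3333.
Consumer price on the demand curve at x*: 77 − 2×22.3333 = 32.3334.

P = €32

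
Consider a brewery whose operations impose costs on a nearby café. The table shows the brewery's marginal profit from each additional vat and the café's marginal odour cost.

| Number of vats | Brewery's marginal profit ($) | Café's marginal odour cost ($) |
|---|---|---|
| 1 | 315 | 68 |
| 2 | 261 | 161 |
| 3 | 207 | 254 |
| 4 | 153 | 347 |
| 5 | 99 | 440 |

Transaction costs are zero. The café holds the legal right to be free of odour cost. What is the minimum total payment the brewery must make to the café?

$229

Efficient level: marginal profit ≥ marginal odour cost through level 2, so k* = 2.
With the café holding the right, the brewery must at least compensate total damage at k*: 68 + 161 = 229.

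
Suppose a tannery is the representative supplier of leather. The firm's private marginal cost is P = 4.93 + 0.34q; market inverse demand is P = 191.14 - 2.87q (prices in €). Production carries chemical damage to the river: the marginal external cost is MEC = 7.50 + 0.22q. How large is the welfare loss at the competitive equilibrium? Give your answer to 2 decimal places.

Market equilibrium (private): 4.93 + 0.34q = 191.14 - 2.87q → q_m = 58.0093.
Social marginal cost = private MC + MEC = 12.43 + 0.56q.
Set SMC = demand: 12.43 + 0.56q = 191.14 - 2.87q → q* = 52.1020.
Between q* and q_m the wedge SMC − demand runs linearly from 0 to MEC(q_m), so the loss is a triangle.
DWL = ½ × 5.9073 × 20.2621 = 59.8472.

DWL = €59.85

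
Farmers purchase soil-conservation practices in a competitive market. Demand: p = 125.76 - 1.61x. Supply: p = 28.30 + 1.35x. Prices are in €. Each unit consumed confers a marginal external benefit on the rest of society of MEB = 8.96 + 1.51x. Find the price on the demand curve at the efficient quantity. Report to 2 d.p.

P = €7.60

Social marginal benefit = demand + MEB = 134.72 - 0.10x.
Set SMB = MC: 134.72 - 0.10x = 28.30 + 1.35x → x* = 73.3931.
Consumer price on the demand curve at x*: 125.76 − 1.61×73.3931 = 7.5971.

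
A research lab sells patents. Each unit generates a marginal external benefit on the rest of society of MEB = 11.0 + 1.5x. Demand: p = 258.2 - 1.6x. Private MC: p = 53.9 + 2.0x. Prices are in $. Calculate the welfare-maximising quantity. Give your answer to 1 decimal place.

x* = 102.5

Social marginal cost = private MC − MEB = 42.9 + 0.5x.
Set SMC = demand: 42.9 + 0.5x = 258.2 - 1.6x → x* = 102.5238.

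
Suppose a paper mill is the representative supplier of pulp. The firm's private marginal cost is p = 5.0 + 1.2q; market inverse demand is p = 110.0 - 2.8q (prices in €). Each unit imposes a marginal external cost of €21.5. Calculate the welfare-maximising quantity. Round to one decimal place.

q* = 20.9

Social marginal cost = private MC + MEC = 26.5 + 1.2q.
Set SMC = demand: 26.5 + 1.2q = 110.0 - 2.8q → q* = 20.8750.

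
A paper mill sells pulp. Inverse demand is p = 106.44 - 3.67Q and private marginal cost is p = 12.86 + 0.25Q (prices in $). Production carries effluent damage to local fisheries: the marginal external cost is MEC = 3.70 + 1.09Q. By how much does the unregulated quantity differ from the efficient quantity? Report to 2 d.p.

Market equilibrium (private): 12.86 + 0.25Q = 106.44 - 3.67Q → Q_m = 23.8724.
Social marginal cost = private MC + MEC = 16.56 + 1.34Q.
Set SMC = demand: 16.56 + 1.34Q = 106.44 - 3.67Q → Q* = 17.9401.
Gap = |23.8724 − 17.9401| = 5.9323.

5.93 units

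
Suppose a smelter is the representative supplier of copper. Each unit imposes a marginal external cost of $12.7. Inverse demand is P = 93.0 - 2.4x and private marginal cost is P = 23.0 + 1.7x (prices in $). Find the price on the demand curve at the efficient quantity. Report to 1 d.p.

Social marginal cost = private MC + MEC = 35.7 + 1.7x.
Set SMC = demand: 35.7 + 1.7x = 93.0 - 2.4x → x* = 13.9756.
Consumer price on the demand curve at x*: 93.0 − 2.4×13.9756 = 59.4586.

P = $59.5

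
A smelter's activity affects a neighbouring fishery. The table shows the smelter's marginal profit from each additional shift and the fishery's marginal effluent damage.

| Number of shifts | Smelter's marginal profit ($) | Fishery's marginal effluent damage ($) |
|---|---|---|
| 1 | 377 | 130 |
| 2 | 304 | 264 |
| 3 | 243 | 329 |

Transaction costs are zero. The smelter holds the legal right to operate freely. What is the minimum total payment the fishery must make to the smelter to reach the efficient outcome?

Left alone the smelter would choose level 3 (marginal profit stays positive).
Efficient level: k* = 2 (marginal profit ≥ marginal effluent damage through 2).
The fishery must at least cover the smelter's forgone profit from cutting 3→2: 243 = 243.

$243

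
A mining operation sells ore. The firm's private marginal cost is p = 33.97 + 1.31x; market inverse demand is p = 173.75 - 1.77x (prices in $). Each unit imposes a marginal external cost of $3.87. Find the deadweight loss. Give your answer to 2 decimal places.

Market equilibrium (private): 33.97 + 1.31x = 173.75 - 1.77x → x_m = 45.3831.
Social marginal cost = private MC + MEC = 37.84 + 1.31x.
Set SMC = demand: 37.84 + 1.31x = 173.75 - 1.77x → x* = 44.1266.
The welfare-loss triangle has base |x_m − x*| and height MEC(x_m) (the vertical gap between SMC and demand is zero at x* and MEC at x_m).
DWL = ½ × 1.2565 × 3.8700 = 2.4313.

DWL = $2.43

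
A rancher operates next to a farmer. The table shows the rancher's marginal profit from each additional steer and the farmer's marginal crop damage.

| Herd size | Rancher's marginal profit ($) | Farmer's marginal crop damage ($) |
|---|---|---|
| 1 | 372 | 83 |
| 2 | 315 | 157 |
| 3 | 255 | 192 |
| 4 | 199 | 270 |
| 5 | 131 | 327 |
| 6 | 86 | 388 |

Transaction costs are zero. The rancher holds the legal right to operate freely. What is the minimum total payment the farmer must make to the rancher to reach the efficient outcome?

$416

Left alone the rancher would choose level 6 (marginal profit stays positive).
Efficient level: k* = 3 (marginal profit ≥ marginal crop damage through 3).
The farmer must at least cover the rancher's forgone profit from cutting 6→3: 199 + 131 + 86 = 416.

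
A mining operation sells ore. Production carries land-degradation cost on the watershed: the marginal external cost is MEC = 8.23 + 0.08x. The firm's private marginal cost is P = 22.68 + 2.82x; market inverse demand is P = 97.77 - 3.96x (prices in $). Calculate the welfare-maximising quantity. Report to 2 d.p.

x* = 9.75

Social marginal cost = private MC + MEC = 30.91 + 2.90x.
Set SMC = demand: 30.91 + 2.90x = 97.77 - 3.96x → x* = 9.7464.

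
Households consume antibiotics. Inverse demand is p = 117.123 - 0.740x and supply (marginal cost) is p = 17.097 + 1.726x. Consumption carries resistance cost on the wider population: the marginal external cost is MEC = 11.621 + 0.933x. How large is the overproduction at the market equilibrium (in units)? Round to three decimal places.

14.553 units

Market equilibrium (private): 17.097 + 1.726x = 117.123 - 0.740x → x_m = 40.5620.
Social marginal benefit = demand − MEC = 105.502 - 1.673x.
Set SMB = MC: 105.502 - 1.673x = 17.097 + 1.726x → x* = 26.0091.
Gap = |40.5620 − 26.0091| = 14.5529.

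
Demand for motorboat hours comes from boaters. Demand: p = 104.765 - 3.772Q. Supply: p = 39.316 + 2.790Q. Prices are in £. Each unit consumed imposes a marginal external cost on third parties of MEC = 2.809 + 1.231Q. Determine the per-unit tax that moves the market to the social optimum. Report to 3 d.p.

Social marginal benefit = demand − MEC = 101.956 - 5.003Q.
Set SMB = MC: 101.956 - 5.003Q = 39.316 + 2.790Q → Q* = 8.0380.
The Pigouvian tax equals MEC at Q*: 2.809 + 1.231×8.0380 = 12.7038.

tax = £12.704 per unit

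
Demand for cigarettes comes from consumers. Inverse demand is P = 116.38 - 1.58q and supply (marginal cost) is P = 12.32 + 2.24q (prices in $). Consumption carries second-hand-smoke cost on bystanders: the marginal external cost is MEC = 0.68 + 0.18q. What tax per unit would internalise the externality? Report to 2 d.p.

tax = $5.33 per unit

Social marginal benefit = demand − MEC = 115.70 - 1.76q.
Set SMB = MC: 115.70 - 1.76q = 12.32 + 2.24q → q* = 25.8450.
The Pigouvian tax equals MEC at q*: 0.68 + 0.18×25.8450 = 5.3321.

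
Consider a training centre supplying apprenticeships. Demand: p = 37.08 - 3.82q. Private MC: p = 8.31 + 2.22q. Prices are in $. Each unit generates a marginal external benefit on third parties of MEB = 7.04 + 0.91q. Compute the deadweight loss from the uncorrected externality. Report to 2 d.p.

DWL = $12.61

Market equilibrium (private): 8.31 + 2.22q = 37.08 - 3.82q → q_m = 4.7632.
Social marginal cost = private MC − MEB = 1.27 + 1.31q.
Set SMC = demand: 1.27 + 1.31q = 37.08 - 3.82q → q* = 6.9805.
The welfare-loss triangle has base |q_m − q*| and height MEB(q_m) (the vertical gap between SMC and demand is zero at q* and MEB at q_m).
DWL = ½ × 2.2173 × 11.3746 = 12.6105.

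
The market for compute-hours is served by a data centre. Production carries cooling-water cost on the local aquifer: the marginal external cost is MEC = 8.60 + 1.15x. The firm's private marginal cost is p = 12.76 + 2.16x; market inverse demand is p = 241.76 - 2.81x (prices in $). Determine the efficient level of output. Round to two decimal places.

Social marginal cost = private MC + MEC = 21.36 + 3.31x.
Set SMC = demand: 21.36 + 3.31x = 241.76 - 2.81x → x* = 36.0131.

x* = 36.01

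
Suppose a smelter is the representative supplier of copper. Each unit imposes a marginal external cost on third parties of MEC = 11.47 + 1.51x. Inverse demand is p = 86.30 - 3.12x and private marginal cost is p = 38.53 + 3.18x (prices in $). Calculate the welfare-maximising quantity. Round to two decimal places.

Social marginal cost = private MC + MEC = 50.00 + 4.69x.
Set SMC = demand: 50.00 + 4.69x = 86.30 - 3.12x → x* = 4.6479.

x* = 4.65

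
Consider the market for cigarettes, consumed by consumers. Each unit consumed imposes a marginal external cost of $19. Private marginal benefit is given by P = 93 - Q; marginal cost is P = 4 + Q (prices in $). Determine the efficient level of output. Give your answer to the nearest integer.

Q* = 35

Social marginal benefit = demand − MEC = 74 - Q.
Set SMB = MC: 74 - Q = 4 + Q → Q* = 35.0000.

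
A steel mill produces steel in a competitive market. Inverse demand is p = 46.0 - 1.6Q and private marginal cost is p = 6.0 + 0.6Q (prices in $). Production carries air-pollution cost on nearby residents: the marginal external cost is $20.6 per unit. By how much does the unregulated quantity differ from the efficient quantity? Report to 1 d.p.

9.4 units

Market equilibrium (private): 6.0 + 0.6Q = 46.0 - 1.6Q → Q_m = 18.1818.
Social marginal cost = private MC + MEC = 26.6 + 0.6Q.
Set SMC = demand: 26.6 + 0.6Q = 46.0 - 1.6Q → Q* = 8.8182.
Gap = |18.1818 − 8.8182| = 9.3636.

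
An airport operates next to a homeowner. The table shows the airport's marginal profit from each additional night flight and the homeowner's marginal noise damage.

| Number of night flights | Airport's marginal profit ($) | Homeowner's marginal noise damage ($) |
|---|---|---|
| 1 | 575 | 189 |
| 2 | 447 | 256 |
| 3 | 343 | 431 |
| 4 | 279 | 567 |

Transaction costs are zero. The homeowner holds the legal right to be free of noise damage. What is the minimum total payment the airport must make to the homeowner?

Efficient level: marginal profit ≥ marginal noise damage through level 2, so k* = 2.
With the homeowner holding the right, the airport must at least compensate total damage at k*: 189 + 256 = 445.

$445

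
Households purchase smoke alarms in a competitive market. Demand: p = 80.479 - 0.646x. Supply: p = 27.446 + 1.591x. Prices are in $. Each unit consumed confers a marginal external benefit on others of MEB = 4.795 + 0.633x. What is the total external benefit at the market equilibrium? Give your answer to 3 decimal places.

$291.559

Market equilibrium (private): 27.446 + 1.591x = 80.479 - 0.646x → x_m = 23.7072.
Total external benefit = ∫₀^{x_m} (4.795 + 0.633x) dx = 4.795×23.7072 + ½×0.633×23.7072² = 291.5589.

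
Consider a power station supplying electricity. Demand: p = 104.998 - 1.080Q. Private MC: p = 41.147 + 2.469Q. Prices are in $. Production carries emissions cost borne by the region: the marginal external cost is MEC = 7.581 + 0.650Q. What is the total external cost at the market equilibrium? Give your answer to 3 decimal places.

$241.590

Market equilibrium (private): 41.147 + 2.469Q = 104.998 - 1.080Q → Q_m = 17.9913.
Total external cost = ∫₀^{Q_m} (7.581 + 0.650Q) dQ = 7.581×17.9913 + ½×0.650×17.9913² = 241.5903.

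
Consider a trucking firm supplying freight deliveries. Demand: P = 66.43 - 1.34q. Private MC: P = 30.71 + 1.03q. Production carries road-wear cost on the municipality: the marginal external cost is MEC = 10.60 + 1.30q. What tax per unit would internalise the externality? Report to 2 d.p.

tax = 19.50 per unit

Social marginal cost = private MC + MEC = 41.31 + 2.33q.
Set SMC = demand: 41.31 + 2.33q = 66.43 - 1.34q → q* = 6.8447.
The Pigouvian tax equals MEC at q*: 10.60 + 1.30×6.8447 = 19.4981.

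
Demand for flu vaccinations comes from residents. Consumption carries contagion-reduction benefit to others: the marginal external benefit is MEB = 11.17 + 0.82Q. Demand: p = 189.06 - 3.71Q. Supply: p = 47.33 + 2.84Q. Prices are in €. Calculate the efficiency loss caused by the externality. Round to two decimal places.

Market equilibrium (private): 47.33 + 2.84Q = 189.06 - 3.71Q → Q_m = 21.6382.
Social marginal benefit = demand + MEB = 200.23 - 2.89Q.
Set SMB = MC: 200.23 - 2.89Q = 47.33 + 2.84Q → Q* = 26.6841.
The welfare-loss triangle has base |Q_m − Q*| and height MEB(Q_m) (the vertical gap between SMB and MC is zero at Q* and MEB at Q_m).
DWL = ½ × 5.0459 × 28.9133 = 72.9468.

DWL = €72.95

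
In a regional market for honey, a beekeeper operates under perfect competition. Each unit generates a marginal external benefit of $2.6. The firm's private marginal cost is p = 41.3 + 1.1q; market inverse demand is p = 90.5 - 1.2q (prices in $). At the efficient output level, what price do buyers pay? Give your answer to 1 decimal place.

P = $63.5

Social marginal cost = private MC − MEB = 38.7 + 1.1q.
Set SMC = demand: 38.7 + 1.1q = 90.5 - 1.2q → q* = 22.5217.
Consumer price on the demand curve at q*: 90.5 − 1.2×22.5217 = 63.4740.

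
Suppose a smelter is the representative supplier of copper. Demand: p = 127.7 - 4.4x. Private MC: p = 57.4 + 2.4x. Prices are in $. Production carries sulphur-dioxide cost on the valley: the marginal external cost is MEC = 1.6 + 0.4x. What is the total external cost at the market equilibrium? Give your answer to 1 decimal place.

Market equilibrium (private): 57.4 + 2.4x = 127.7 - 4.4x → x_m = 10.3382.
Total external cost = ∫₀^{x_m} (1.6 + 0.4x) dx = 1.6×10.3382 + ½×0.4×10.3382² = 37.9168.

$37.9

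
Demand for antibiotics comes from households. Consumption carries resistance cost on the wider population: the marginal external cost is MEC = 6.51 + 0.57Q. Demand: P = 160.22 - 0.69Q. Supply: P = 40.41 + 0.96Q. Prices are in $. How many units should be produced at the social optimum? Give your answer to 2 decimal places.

Social marginal benefit = demand − MEC = 153.71 - 1.26Q.
Set SMB = MC: 153.71 - 1.26Q = 40.41 + 0.96Q → Q* = 51.0360.

Q* = 51.04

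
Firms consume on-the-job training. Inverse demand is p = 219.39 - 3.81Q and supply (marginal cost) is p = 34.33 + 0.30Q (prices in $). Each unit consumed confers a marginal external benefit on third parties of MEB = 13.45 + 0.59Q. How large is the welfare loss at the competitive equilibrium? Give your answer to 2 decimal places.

Market equilibrium (private): 34.33 + 0.30Q = 219.39 - 3.81Q → Q_m = 45.0268.
Social marginal benefit = demand + MEB = 232.84 - 3.22Q.
Set SMB = MC: 232.84 - 3.22Q = 34.33 + 0.30Q → Q* = 56.3949.
Height of the DWL triangle at Q_m is SMB(Q_m) − MC(Q_m) = MEB(Q_m) = 40.0158.
DWL = ½ × 11.3681 × 40.0158 = 227.4518.

DWL = $227.45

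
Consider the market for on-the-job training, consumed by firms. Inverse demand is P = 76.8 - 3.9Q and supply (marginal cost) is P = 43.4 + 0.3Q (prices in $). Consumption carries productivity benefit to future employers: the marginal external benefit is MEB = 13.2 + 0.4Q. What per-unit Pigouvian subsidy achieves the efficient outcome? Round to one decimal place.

Social marginal benefit = demand + MEB = 90.0 - 3.5Q.
Set SMB = MC: 90.0 - 3.5Q = 43.4 + 0.3Q → Q* = 12.2632.
The Pigouvian subsidy equals MEB at Q*: 13.2 + 0.4×12.2632 = 18.1053.

subsidy = $18.1 per unit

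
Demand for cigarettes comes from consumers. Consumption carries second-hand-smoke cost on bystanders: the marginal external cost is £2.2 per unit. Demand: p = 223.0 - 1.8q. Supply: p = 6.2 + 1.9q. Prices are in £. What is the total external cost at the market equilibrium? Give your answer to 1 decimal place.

£128.9

Market equilibrium (private): 6.2 + 1.9q = 223.0 - 1.8q → q_m = 58.5946.
Total external cost = MEC × q_m = 2.2 × 58.5946 = 128.9081.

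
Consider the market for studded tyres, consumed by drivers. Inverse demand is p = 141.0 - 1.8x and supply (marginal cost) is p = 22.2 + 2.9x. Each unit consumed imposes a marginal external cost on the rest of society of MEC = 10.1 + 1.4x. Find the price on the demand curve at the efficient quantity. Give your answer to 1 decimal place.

Social marginal benefit = demand − MEC = 130.9 - 3.2x.
Set SMB = MC: 130.9 - 3.2x = 22.2 + 2.9x → x* = 17.8197.
Consumer price on the demand curve at x*: 141.0 − 1.8×17.8197 = 108.9245.

P = 108.9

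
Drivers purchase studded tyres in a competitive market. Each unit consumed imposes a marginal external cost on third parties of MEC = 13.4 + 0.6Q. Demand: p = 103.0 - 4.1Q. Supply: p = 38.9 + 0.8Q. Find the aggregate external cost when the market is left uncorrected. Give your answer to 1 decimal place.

226.6

Market equilibrium (private): 38.9 + 0.8Q = 103.0 - 4.1Q → Q_m = 13.0816.
Total external cost = ∫₀^{Q_m} (13.4 + 0.6Q) dQ = 13.4×13.0816 + ½×0.6×13.0816² = 226.6319.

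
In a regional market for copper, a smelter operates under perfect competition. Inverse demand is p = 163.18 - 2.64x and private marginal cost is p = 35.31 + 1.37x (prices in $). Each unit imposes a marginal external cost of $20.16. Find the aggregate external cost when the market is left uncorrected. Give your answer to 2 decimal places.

Market equilibrium (private): 35.31 + 1.37x = 163.18 - 2.64x → x_m = 31.8878.
Total external cost = MEC × x_m = 20.16 × 31.8878 = 642.8580.

$642.86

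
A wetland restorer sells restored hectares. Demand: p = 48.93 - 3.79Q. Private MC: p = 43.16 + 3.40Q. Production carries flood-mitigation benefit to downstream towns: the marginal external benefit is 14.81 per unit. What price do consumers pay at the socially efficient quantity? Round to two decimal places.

P = 38.08

Social marginal cost = private MC − MEB = 28.35 + 3.40Q.
Set SMC = demand: 28.35 + 3.40Q = 48.93 - 3.79Q → Q* = 2.8623.
Consumer price on the demand curve at Q*: 48.93 − 3.79×2.8623 = 38.0819.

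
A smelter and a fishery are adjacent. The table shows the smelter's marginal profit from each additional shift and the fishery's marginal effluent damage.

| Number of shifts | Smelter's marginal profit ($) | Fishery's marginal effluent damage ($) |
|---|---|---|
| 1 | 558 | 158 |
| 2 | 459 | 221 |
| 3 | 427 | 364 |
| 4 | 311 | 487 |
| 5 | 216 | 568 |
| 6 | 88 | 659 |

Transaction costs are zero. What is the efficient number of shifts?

3

Bargaining reaches the level where marginal profit last exceeds marginal effluent damage.
That holds through level 3 (427 ≥ 364) but not at 4 (311 < 487).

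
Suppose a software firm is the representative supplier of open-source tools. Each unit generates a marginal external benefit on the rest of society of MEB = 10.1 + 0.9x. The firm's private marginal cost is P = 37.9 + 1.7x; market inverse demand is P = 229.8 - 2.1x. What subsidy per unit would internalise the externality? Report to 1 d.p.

subsidy = 72.8 per unit

Social marginal cost = private MC − MEB = 27.8 + 0.8x.
Set SMC = demand: 27.8 + 0.8x = 229.8 - 2.1x → x* = 69.6552.
The Pigouvian subsidy equals MEB at x*: 10.1 + 0.9×69.6552 = 72.7897.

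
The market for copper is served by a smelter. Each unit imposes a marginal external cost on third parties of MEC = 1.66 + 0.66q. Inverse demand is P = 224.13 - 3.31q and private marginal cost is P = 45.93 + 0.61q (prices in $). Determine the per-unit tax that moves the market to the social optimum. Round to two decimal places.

Social marginal cost = private MC + MEC = 47.59 + 1.27q.
Set SMC = demand: 47.59 + 1.27q = 224.13 - 3.31q → q* = 38.5459.
The Pigouvian tax equals MEC at q*: 1.66 + 0.66×38.5459 = 27.1003.

tax = $27.10 per unit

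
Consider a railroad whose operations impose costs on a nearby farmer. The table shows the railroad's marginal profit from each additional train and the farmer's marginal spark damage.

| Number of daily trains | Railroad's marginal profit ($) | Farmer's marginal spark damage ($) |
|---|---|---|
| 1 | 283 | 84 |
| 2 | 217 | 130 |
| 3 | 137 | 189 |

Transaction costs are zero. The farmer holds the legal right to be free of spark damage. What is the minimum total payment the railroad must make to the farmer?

$214

Efficient level: marginal profit ≥ marginal spark damage through level 2, so k* = 2.
With the farmer holding the right, the railroad must at least compensate total damage at k*: 84 + 130 = 214.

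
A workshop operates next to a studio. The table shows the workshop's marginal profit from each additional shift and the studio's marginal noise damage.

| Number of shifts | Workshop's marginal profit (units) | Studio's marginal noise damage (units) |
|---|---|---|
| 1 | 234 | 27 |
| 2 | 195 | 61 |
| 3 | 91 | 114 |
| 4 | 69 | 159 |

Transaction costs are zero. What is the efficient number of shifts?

2

Bargaining reaches the level where marginal profit last exceeds marginal noise damage.
That holds through level 2 (195 ≥ 61) but not at 3 (91 < 114).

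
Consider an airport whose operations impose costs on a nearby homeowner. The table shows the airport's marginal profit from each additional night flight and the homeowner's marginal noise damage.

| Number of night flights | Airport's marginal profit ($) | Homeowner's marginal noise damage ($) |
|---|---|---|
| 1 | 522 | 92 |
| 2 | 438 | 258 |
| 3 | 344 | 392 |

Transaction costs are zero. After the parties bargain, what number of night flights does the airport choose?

Bargaining reaches the level where marginal profit last exceeds marginal noise damage.
That holds through level 2 (438 ≥ 258) but not at 3 (344 < 392).

2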